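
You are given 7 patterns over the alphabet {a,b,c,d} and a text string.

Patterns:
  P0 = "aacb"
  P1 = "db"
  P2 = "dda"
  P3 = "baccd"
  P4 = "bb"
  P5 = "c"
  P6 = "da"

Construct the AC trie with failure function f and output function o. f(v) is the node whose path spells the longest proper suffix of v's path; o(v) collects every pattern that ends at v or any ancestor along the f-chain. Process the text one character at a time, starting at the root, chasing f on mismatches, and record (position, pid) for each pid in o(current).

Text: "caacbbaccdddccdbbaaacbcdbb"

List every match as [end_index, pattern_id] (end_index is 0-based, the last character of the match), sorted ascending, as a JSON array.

Build automaton:
Trie nodes:
  n0 'ε': a→1 b→9 c→15 d→5
  n1 'a': a→2
  n2 'aa': c→3
  n3 'aac': b→4
  n4 'aacb': ·  [P0 ends]
  n5 'd': a→16 b→6 d→7
  n6 'db': ·  [P1 ends]
  n7 'dd': a→8
  n8 'dda': ·  [P2 ends]
  n9 'b': a→10 b→14
  n10 'ba': c→11
  n11 'bac': c→12
  n12 'bacc': d→13
  n13 'baccd': ·  [P3 ends]
  n14 'bb': ·  [P4 ends]
  n15 'c': ·  [P5 ends]
  n16 'da': ·  [P6 ends]

Failure links (BFS by depth):
  n1('a'): parent n0 fail=0; on 'a' 0 → fail=0;  out ∅∪∅=∅
  n5('d'): parent n0 fail=0; on 'd' 0 → fail=0;  out ∅∪∅=∅
  n9('b'): parent n0 fail=0; on 'b' 0 → fail=0;  out ∅∪∅=∅
  n15('c'): parent n0 fail=0; on 'c' 0 → fail=0;  out {5}∪∅={5}
  n2('aa'): parent n1 fail=0; on 'a' 0 → fail=1;  out ∅∪∅=∅
  n6('db'): parent n5 fail=0; on 'b' 0 → fail=9;  out {1}∪∅={1}
  n7('dd'): parent n5 fail=0; on 'd' 0 → fail=5;  out ∅∪∅=∅
  n10('ba'): parent n9 fail=0; on 'a' 0 → fail=1;  out ∅∪∅=∅
  n14('bb'): parent n9 fail=0; on 'b' 0 → fail=9;  out {4}∪∅={4}
  n16('da'): parent n5 fail=0; on 'a' 0 → fail=1;  out {6}∪∅={6}
  n3('aac'): parent n2 fail=1; on 'c' 1→0 → fail=15;  out ∅∪{5}={5}
  n8('dda'): parent n7 fail=5; on 'a' 5 → fail=16;  out {2}∪{6}={2,6}
  n11('bac'): parent n10 fail=1; on 'c' 1→0 → fail=15;  out ∅∪{5}={5}
  n4('aacb'): parent n3 fail=15; on 'b' 15→0 → fail=9;  out {0}∪∅={0}
  n12('bacc'): parent n11 fail=15; on 'c' 15→0 → fail=15;  out ∅∪{5}={5}
  n13('baccd'): parent n12 fail=15; on 'd' 15→0 → fail=5;  out {3}∪∅={3}

Run:
[0] read 'c'  n0⇒n15  → match P5@[0:0]
[1] read 'a'  n15⇒n1 (via fail)
[2] read 'a'  n1⇒n2
[3] read 'c'  n2⇒n3  → match P5@[3:3]
[4] read 'b'  n3⇒n4  → match P0@[1:4]
[5] read 'b'  n4⇒n14 (via fail)  → match P4@[4:5]
[6] read 'a'  n14⇒n10 (via fail)
[7] read 'c'  n10⇒n11  → match P5@[7:7]
[8] read 'c'  n11⇒n12  → match P5@[8:8]
[9] read 'd'  n12⇒n13  → match P3@[5:9]
[10] read 'd'  n13⇒n7 (via fail)
[11] read 'd'  n7⇒n7 (via fail)
[12] read 'c'  n7⇒n15 (via fail)  → match P5@[12:12]
[13] read 'c'  n15⇒n15 (via fail)  → match P5@[13:13]
[14] read 'd'  n15⇒n5 (via fail)
[15] read 'b'  n5⇒n6  → match P1@[14:15]
[16] read 'b'  n6⇒n14 (via fail)  → match P4@[15:16]
[17] read 'a'  n14⇒n10 (via fail)
[18] read 'a'  n10⇒n2 (via fail)
[19] read 'a'  n2⇒n2 (via fail)
[20] read 'c'  n2⇒n3  → match P5@[20:20]
[21] read 'b'  n3⇒n4  → match P0@[18:21]
[22] read 'c'  n4⇒n15 (via fail)  → match P5@[22:22]
[23] read 'd'  n15⇒n5 (via fail)
[24] read 'b'  n5⇒n6  → match P1@[23:24]
[25] read 'b'  n6⇒n14 (via fail)  → match P4@[24:25]

Result: [[0,5],[3,5],[4,0],[5,4],[7,5],[8,5],[9,3],[12,5],[13,5],[15,1],[16,4],[20,5],[21,0],[22,5],[24,1],[25,4]]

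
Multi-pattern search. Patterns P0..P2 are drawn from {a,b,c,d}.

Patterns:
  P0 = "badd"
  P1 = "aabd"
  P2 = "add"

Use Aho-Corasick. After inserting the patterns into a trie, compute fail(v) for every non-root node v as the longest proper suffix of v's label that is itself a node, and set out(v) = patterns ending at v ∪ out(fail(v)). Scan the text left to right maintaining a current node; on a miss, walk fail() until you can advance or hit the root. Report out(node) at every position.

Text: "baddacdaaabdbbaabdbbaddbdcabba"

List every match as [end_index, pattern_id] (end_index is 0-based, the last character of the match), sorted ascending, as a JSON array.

Build:
Trie (insert patterns):
  0='ε' goto a→5 b→1
  1='b' goto a→2
  2='ba' goto d→3
  3='bad' goto d→4
  4='badd' goto ·  [P0 ends]
  5='a' goto a→6 d→9
  6='aa' goto b→7
  7='aab' goto d→8
  8='aabd' goto ·  [P1 ends]
  9='ad' goto d→10
  10='add' goto ·  [P2 ends]

BFS fail/out derivation:
  fail(1) 'b': from fail(0)=0 chase 'b': 0 ⇒ 0;  out=∅∪out(0)=∅
  fail(5) 'a': from fail(0)=0 chase 'a': 0 ⇒ 0;  out=∅∪out(0)=∅
  fail(2) 'ba': from fail(1)=0 chase 'a': 0 ⇒ 5;  out=∅∪out(5)=∅
  fail(6) 'aa': from fail(5)=0 chase 'a': 0 ⇒ 5;  out=∅∪out(5)=∅
  fail(9) 'ad': from fail(5)=0 chase 'd': 0 ⇒ 0;  out=∅∪out(0)=∅
  fail(3) 'bad': from fail(2)=5 chase 'd': 5 ⇒ 9;  out=∅∪out(9)=∅
  fail(7) 'aab': from fail(6)=5 chase 'b': 5→0 ⇒ 1;  out=∅∪out(1)=∅
  fail(10) 'add': from fail(9)=0 chase 'd': 0 ⇒ 0;  out={2}∪out(0)={2}
  fail(4) 'badd': from fail(3)=9 chase 'd': 9 ⇒ 10;  out={0}∪out(10)={0,2}
  fail(8) 'aabd': from fail(7)=1 chase 'd': 1→0 ⇒ 0;  out={1}∪out(0)={1}

Text stream:
i=0 'b': node 0→1
i=1 'a': node 1→2
i=2 'd': node 2→3
i=3 'd': node 3→4  ** P0@[0:3],P2@[1:3]
i=4 'a': node 4→5 (via fail)
i=5 'c': node 5→0 (via fail)
i=6 'd': node 0→0
i=7 'a': node 0→5
i=8 'a': node 5→6
i=9 'a': node 6→6 (via fail)
i=10 'b': node 6→7
i=11 'd': node 7→8  ** P1@[8:11]
i=12 'b': node 8→1 (via fail)
i=13 'b': node 1→1 (via fail)
i=14 'a': node 1→2
i=15 'a': node 2→6 (via fail)
i=16 'b': node 6→7
i=17 'd': node 7→8  ** P1@[14:17]
i=18 'b': node 8→1 (via fail)
i=19 'b': node 1→1 (via fail)
i=20 'a': node 1→2
i=21 'd': node 2→3
i=22 'd': node 3→4  ** P0@[19:22],P2@[20:22]
i=23 'b': node 4→1 (via fail)
i=24 'd': node 1→0 (via fail)
i=25 'c': node 0→0
i=26 'a': node 0→5
i=27 'b': node 5→1 (via fail)
i=28 'b': node 1→1 (via fail)
i=29 'a': node 1→2

Matches: [[3,0],[3,2],[11,1],[17,1],[22,0],[22,2]]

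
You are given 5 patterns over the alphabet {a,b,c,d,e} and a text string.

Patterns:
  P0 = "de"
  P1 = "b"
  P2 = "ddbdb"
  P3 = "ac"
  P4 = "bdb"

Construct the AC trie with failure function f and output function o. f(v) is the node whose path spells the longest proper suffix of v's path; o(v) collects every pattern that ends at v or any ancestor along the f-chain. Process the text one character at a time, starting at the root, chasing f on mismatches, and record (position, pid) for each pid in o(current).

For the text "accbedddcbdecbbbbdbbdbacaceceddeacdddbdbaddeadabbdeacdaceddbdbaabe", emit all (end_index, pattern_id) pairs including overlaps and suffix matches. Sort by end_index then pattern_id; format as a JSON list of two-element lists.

Build automaton:
Trie nodes:
  0='ε' goto a→8 b→3 d→1
  1='d' goto d→4 e→2
  2='de' goto ·  ←P0
  3='b' goto d→10  ←P1
  4='dd' goto b→5
  5='ddb' goto d→6
  6='ddbd' goto b→7
  7='ddbdb' goto ·  ←P2
  8='a' goto c→9
  9='ac' goto ·  ←P3
  10='bd' goto b→11
  11='bdb' goto ·  ←P4

Failure links (BFS by depth):
  fail(1) 'd': from fail(0)=0 chase 'd': 0 ⇒ 0;  out=∅∪out(0)=∅
  fail(3) 'b': from fail(0)=0 chase 'b': 0 ⇒ 0;  out={1}∪out(0)={1}
  fail(8) 'a': from fail(0)=0 chase 'a': 0 ⇒ 0;  out=∅∪out(0)=∅
  fail(2) 'de': from fail(1)=0 chase 'e': 0 ⇒ 0;  out={0}∪out(0)={0}
  fail(4) 'dd': from fail(1)=0 chase 'd': 0 ⇒ 1;  out=∅∪out(1)=∅
  fail(9) 'ac': from fail(8)=0 chase 'c': 0 ⇒ 0;  out={3}∪out(0)={3}
  fail(10) 'bd': from fail(3)=0 chase 'd': 0 ⇒ 1;  out=∅∪out(1)=∅
  fail(5) 'ddb': from fail(4)=1 chase 'b': 1→0 ⇒ 3;  out=∅∪out(3)={1}
  fail(11) 'bdb': from fail(10)=1 chase 'b': 1→0 ⇒ 3;  out={4}∪out(3)={1,4}
  fail(6) 'ddbd': from fail(5)=3 chase 'd': 3 ⇒ 10;  out=∅∪out(10)=∅
  fail(7) 'ddbdb': from fail(6)=10 chase 'b': 10 ⇒ 11;  out={2}∪out(11)={1,2,4}

Scan:
pos 0 'a': at 8
pos 1 'c': at 9  → match P3@[0:1]
pos 2 'c': at 0 (fail-walked)
pos 3 'b': at 3  → match P1@[3:3]
pos 4 'e': at 0 (fail-walked)
pos 5 'd': at 1
pos 6 'd': at 4
pos 7 'd': at 4 (fail-walked)
pos 8 'c': at 0 (fail-walked)
pos 9 'b': at 3  → match P1@[9:9]
pos 10 'd': at 10
pos 11 'e': at 2 (fail-walked)  → match P0@[10:11]
pos 12 'c': at 0 (fail-walked)
pos 13 'b': at 3  → match P1@[13:13]
pos 14 'b': at 3 (fail-walked)  → match P1@[14:14]
pos 15 'b': at 3 (fail-walked)  → match P1@[15:15]
pos 16 'b': at 3 (fail-walked)  → match P1@[16:16]
pos 17 'd': at 10
pos 18 'b': at 11  → match P1@[18:18],P4@[16:18]
pos 19 'b': at 3 (fail-walked)  → match P1@[19:19]
pos 20 'd': at 10
pos 21 'b': at 11  → match P1@[21:21],P4@[19:21]
pos 22 'a': at 8 (fail-walked)
pos 23 'c': at 9  → match P3@[22:23]
pos 24 'a': at 8 (fail-walked)
pos 25 'c': at 9  → match P3@[24:25]
pos 26 'e': at 0 (fail-walked)
pos 27 'c': at 0
pos 28 'e': at 0
pos 29 'd': at 1
pos 30 'd': at 4
pos 31 'e': at 2 (fail-walked)  → match P0@[30:31]
pos 32 'a': at 8 (fail-walked)
pos 33 'c': at 9  → match P3@[32:33]
pos 34 'd': at 1 (fail-walked)
pos 35 'd': at 4
pos 36 'd': at 4 (fail-walked)
pos 37 'b': at 5  → match P1@[37:37]
pos 38 'd': at 6
pos 39 'b': at 7  → match P1@[39:39],P2@[35:39],P4@[37:39]
pos 40 'a': at 8 (fail-walked)
pos 41 'd': at 1 (fail-walked)
pos 42 'd': at 4
pos 43 'e': at 2 (fail-walked)  → match P0@[42:43]
pos 44 'a': at 8 (fail-walked)
pos 45 'd': at 1 (fail-walked)
pos 46 'a': at 8 (fail-walked)
pos 47 'b': at 3 (fail-walked)  → match P1@[47:47]
pos 48 'b': at 3 (fail-walked)  → match P1@[48:48]
pos 49 'd': at 10
pos 50 'e': at 2 (fail-walked)  → match P0@[49:50]
pos 51 'a': at 8 (fail-walked)
pos 52 'c': at 9  → match P3@[51:52]
pos 53 'd': at 1 (fail-walked)
pos 54 'a': at 8 (fail-walked)
pos 55 'c': at 9  → match P3@[54:55]
pos 56 'e': at 0 (fail-walked)
pos 57 'd': at 1
pos 58 'd': at 4
pos 59 'b': at 5  → match P1@[59:59]
pos 60 'd': at 6
pos 61 'b': at 7  → match P1@[61:61],P2@[57:61],P4@[59:61]
pos 62 'a': at 8 (fail-walked)
pos 63 'a': at 8 (fail-walked)
pos 64 'b': at 3 (fail-walked)  → match P1@[64:64]
pos 65 'e': at 0 (fail-walked)

All matches (sorted): [[1,3],[3,1],[9,1],[11,0],[13,1],[14,1],[15,1],[16,1],[18,1],[18,4],[19,1],[21,1],[21,4],[23,3],[25,3],[31,0],[33,3],[37,1],[39,1],[39,2],[39,4],[43,0],[47,1],[48,1],[50,0],[52,3],[55,3],[59,1],[61,1],[61,2],[61,4],[64,1]]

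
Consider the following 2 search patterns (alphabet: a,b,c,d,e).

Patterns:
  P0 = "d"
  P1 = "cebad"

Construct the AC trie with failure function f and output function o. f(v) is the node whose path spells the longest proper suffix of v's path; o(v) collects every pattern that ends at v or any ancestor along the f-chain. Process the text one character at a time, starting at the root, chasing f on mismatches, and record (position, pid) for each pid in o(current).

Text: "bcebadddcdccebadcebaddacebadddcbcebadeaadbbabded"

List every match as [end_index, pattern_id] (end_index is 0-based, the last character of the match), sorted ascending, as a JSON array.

Construct AC machine:
Trie (insert patterns):
  n0 'ε': c→2 d→1
  n1 'd': ·  [P0 ends]
  n2 'c': e→3
  n3 'ce': b→4
  n4 'ceb': a→5
  n5 'ceba': d→6
  n6 'cebad': ·  [P1 ends]

BFS fail/out derivation:
  n1('d'): parent n0 fail=0; on 'd' 0 → fail=0;  out {0}∪∅={0}
  n2('c'): parent n0 fail=0; on 'c' 0 → fail=0;  out ∅∪∅=∅
  n3('ce'): parent n2 fail=0; on 'e' 0 → fail=0;  out ∅∪∅=∅
  n4('ceb'): parent n3 fail=0; on 'b' 0 → fail=0;  out ∅∪∅=∅
  n5('ceba'): parent n4 fail=0; on 'a' 0 → fail=0;  out ∅∪∅=∅
  n6('cebad'): parent n5 fail=0; on 'd' 0 → fail=1;  out {1}∪{0}={0,1}

Text stream:
i=0 'b': node 0→0
i=1 'c': node 0→2
i=2 'e': node 2→3
i=3 'b': node 3→4
i=4 'a': node 4→5
i=5 'd': node 5→6  → match P0@[5:5],P1@[1:5]
i=6 'd': node 6→1 ·f  → match P0@[6:6]
i=7 'd': node 1→1 ·f  → match P0@[7:7]
i=8 'c': node 1→2 ·f
i=9 'd': node 2→1 ·f  → match P0@[9:9]
i=10 'c': node 1→2 ·f
i=11 'c': node 2→2 ·f
i=12 'e': node 2→3
i=13 'b': node 3→4
i=14 'a': node 4→5
i=15 'd': node 5→6  → match P0@[15:15],P1@[11:15]
i=16 'c': node 6→2 ·f
i=17 'e': node 2→3
i=18 'b': node 3→4
i=19 'a': node 4→5
i=20 'd': node 5→6  → match P0@[20:20],P1@[16:20]
i=21 'd': node 6→1 ·f  → match P0@[21:21]
i=22 'a': node 1→0 ·f
i=23 'c': node 0→2
i=24 'e': node 2→3
i=25 'b': node 3→4
i=26 'a': node 4→5
i=27 'd': node 5→6  → match P0@[27:27],P1@[23:27]
i=28 'd': node 6→1 ·f  → match P0@[28:28]
i=29 'd': node 1→1 ·f  → match P0@[29:29]
i=30 'c': node 1→2 ·f
i=31 'b': node 2→0 ·f
i=32 'c': node 0→2
i=33 'e': node 2→3
i=34 'b': node 3→4
i=35 'a': node 4→5
i=36 'd': node 5→6  → match P0@[36:36],P1@[32:36]
i=37 'e': node 6→0 ·f
i=38 'a': node 0→0
i=39 'a': node 0→0
i=40 'd': node 0→1  → match P0@[40:40]
i=41 'b': node 1→0 ·f
i=42 'b': node 0→0
i=43 'a': node 0→0
i=44 'b': node 0→0
i=45 'd': node 0→1  → match P0@[45:45]
i=46 'e': node 1→0 ·f
i=47 'd': node 0→1  → match P0@[47:47]

All matches (sorted): [[5,0],[5,1],[6,0],[7,0],[9,0],[15,0],[15,1],[20,0],[20,1],[21,0],[27,0],[27,1],[28,0],[29,0],[36,0],[36,1],[40,0],[45,0],[47,0]]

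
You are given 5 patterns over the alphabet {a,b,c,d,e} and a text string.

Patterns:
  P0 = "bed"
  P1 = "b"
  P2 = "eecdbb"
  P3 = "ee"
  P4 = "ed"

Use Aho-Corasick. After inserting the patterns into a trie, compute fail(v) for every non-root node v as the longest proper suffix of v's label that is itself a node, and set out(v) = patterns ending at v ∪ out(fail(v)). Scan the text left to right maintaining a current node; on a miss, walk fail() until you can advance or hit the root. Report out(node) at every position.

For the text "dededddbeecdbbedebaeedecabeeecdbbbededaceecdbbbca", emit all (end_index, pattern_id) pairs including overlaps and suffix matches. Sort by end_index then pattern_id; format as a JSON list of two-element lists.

Build automaton:
Trie nodes:
  n0 'ε': b→1 e→4
  n1 'b': e→2  ←P1
  n2 'be': d→3
  n3 'bed': ·  ←P0
  n4 'e': d→10 e→5
  n5 'ee': c→6  ←P3
  n6 'eec': d→7
  n7 'eecd': b→8
  n8 'eecdb': b→9
  n9 'eecdbb': ·  ←P2
  n10 'ed': ·  ←P4

BFS fail/out derivation:
  fail(1) 'b': from fail(0)=0 chase 'b': 0 ⇒ 0;  out={1}∪out(0)={1}
  fail(4) 'e': from fail(0)=0 chase 'e': 0 ⇒ 0;  out=∅∪out(0)=∅
  fail(2) 'be': from fail(1)=0 chase 'e': 0 ⇒ 4;  out=∅∪out(4)=∅
  fail(5) 'ee': from fail(4)=0 chase 'e': 0 ⇒ 4;  out={3}∪out(4)={3}
  fail(10) 'ed': from fail(4)=0 chase 'd': 0 ⇒ 0;  out={4}∪out(0)={4}
  fail(3) 'bed': from fail(2)=4 chase 'd': 4 ⇒ 10;  out={0}∪out(10)={0,4}
  fail(6) 'eec': from fail(5)=4 chase 'c': 4→0 ⇒ 0;  out=∅∪out(0)=∅
  fail(7) 'eecd': from fail(6)=0 chase 'd': 0 ⇒ 0;  out=∅∪out(0)=∅
  fail(8) 'eecdb': from fail(7)=0 chase 'b': 0 ⇒ 1;  out=∅∪out(1)={1}
  fail(9) 'eecdbb': from fail(8)=1 chase 'b': 1→0 ⇒ 1;  out={2}∪out(1)={1,2}

Scan:
[0] read 'd'  n0⇒n0
[1] read 'e'  n0⇒n4
[2] read 'd'  n4⇒n10  emit P4@[1:2]
[3] read 'e'  n10⇒n4 ·f
[4] read 'd'  n4⇒n10  emit P4@[3:4]
[5] read 'd'  n10⇒n0 ·f
[6] read 'd'  n0⇒n0
[7] read 'b'  n0⇒n1  emit P1@[7:7]
[8] read 'e'  n1⇒n2
[9] read 'e'  n2⇒n5 ·f  emit P3@[8:9]
[10] read 'c'  n5⇒n6
[11] read 'd'  n6⇒n7
[12] read 'b'  n7⇒n8  emit P1@[12:12]
[13] read 'b'  n8⇒n9  emit P1@[13:13],P2@[8:13]
[14] read 'e'  n9⇒n2 ·f
[15] read 'd'  n2⇒n3  emit P0@[13:15],P4@[14:15]
[16] read 'e'  n3⇒n4 ·f
[17] read 'b'  n4⇒n1 ·f  emit P1@[17:17]
[18] read 'a'  n1⇒n0 ·f
[19] read 'e'  n0⇒n4
[20] read 'e'  n4⇒n5  emit P3@[19:20]
[21] read 'd'  n5⇒n10 ·f  emit P4@[20:21]
[22] read 'e'  n10⇒n4 ·f
[23] read 'c'  n4⇒n0 ·f
[24] read 'a'  n0⇒n0
[25] read 'b'  n0⇒n1  emit P1@[25:25]
[26] read 'e'  n1⇒n2
[27] read 'e'  n2⇒n5 ·f  emit P3@[26:27]
[28] read 'e'  n5⇒n5 ·f  emit P3@[27:28]
[29] read 'c'  n5⇒n6
[30] read 'd'  n6⇒n7
[31] read 'b'  n7⇒n8  emit P1@[31:31]
[32] read 'b'  n8⇒n9  emit P1@[32:32],P2@[27:32]
[33] read 'b'  n9⇒n1 ·f  emit P1@[33:33]
[34] read 'e'  n1⇒n2
[35] read 'd'  n2⇒n3  emit P0@[33:35],P4@[34:35]
[36] read 'e'  n3⇒n4 ·f
[37] read 'd'  n4⇒n10  emit P4@[36:37]
[38] read 'a'  n10⇒n0 ·f
[39] read 'c'  n0⇒n0
[40] read 'e'  n0⇒n4
[41] read 'e'  n4⇒n5  emit P3@[40:41]
[42] read 'c'  n5⇒n6
[43] read 'd'  n6⇒n7
[44] read 'b'  n7⇒n8  emit P1@[44:44]
[45] read 'b'  n8⇒n9  emit P1@[45:45],P2@[40:45]
[46] read 'b'  n9⇒n1 ·f  emit P1@[46:46]
[47] read 'c'  n1⇒n0 ·f
[48] read 'a'  n0⇒n0

All matches (sorted): [[2,4],[4,4],[7,1],[9,3],[12,1],[13,1],[13,2],[15,0],[15,4],[17,1],[20,3],[21,4],[25,1],[27,3],[28,3],[31,1],[32,1],[32,2],[33,1],[35,0],[35,4],[37,4],[41,3],[44,1],[45,1],[45,2],[46,1]]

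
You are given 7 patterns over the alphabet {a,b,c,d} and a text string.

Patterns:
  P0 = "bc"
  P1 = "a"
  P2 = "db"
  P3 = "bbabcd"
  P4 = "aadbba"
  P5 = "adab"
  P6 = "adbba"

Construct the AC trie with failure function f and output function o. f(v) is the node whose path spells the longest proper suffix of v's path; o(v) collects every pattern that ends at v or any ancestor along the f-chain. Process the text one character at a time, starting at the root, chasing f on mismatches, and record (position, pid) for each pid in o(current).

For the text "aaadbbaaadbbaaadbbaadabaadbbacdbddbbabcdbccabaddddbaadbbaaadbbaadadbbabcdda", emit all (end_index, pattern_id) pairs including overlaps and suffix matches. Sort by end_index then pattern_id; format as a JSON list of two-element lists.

Build:
Trie nodes:
  0='ε' goto a→3 b→1 d→4
  1='b' goto b→6 c→2
  2='bc' goto ·  [P0 ends]
  3='a' goto a→11 d→16  [P1 ends]
  4='d' goto b→5
  5='db' goto ·  [P2 ends]
  6='bb' goto a→7
  7='bba' goto b→8
  8='bbab' goto c→9
  9='bbabc' goto d→10
  10='bbabcd' goto ·  [P3 ends]
  11='aa' goto d→12
  12='aad' goto b→13
  13='aadb' goto b→14
  14='aadbb' goto a→15
  15='aadbba' goto ·  [P4 ends]
  16='ad' goto a→17 b→19
  17='ada' goto b→18
  18='adab' goto ·  [P5 ends]
  19='adb' goto b→20
  20='adbb' goto a→21
  21='adbba' goto ·  [P6 ends]

BFS fail/out derivation:
  n1('b'): parent n0 fail=0; on 'b' 0 → fail=0;  out ∅∪∅=∅
  n3('a'): parent n0 fail=0; on 'a' 0 → fail=0;  out {1}∪∅={1}
  n4('d'): parent n0 fail=0; on 'd' 0 → fail=0;  out ∅∪∅=∅
  n2('bc'): parent n1 fail=0; on 'c' 0 → fail=0;  out {0}∪∅={0}
  n5('db'): parent n4 fail=0; on 'b' 0 → fail=1;  out {2}∪∅={2}
  n6('bb'): parent n1 fail=0; on 'b' 0 → fail=1;  out ∅∪∅=∅
  n11('aa'): parent n3 fail=0; on 'a' 0 → fail=3;  out ∅∪{1}={1}
  n16('ad'): parent n3 fail=0; on 'd' 0 → fail=4;  out ∅∪∅=∅
  n7('bba'): parent n6 fail=1; on 'a' 1→0 → fail=3;  out ∅∪{1}={1}
  n12('aad'): parent n11 fail=3; on 'd' 3 → fail=16;  out ∅∪∅=∅
  n17('ada'): parent n16 fail=4; on 'a' 4→0 → fail=3;  out ∅∪{1}={1}
  n19('adb'): parent n16 fail=4; on 'b' 4 → fail=5;  out ∅∪{2}={2}
  n8('bbab'): parent n7 fail=3; on 'b' 3→0 → fail=1;  out ∅∪∅=∅
  n13('aadb'): parent n12 fail=16; on 'b' 16 → fail=19;  out ∅∪{2}={2}
  n18('adab'): parent n17 fail=3; on 'b' 3→0 → fail=1;  out {5}∪∅={5}
  n20('adbb'): parent n19 fail=5; on 'b' 5→1 → fail=6;  out ∅∪∅=∅
  n9('bbabc'): parent n8 fail=1; on 'c' 1 → fail=2;  out ∅∪{0}={0}
  n14('aadbb'): parent n13 fail=19; on 'b' 19 → fail=20;  out ∅∪∅=∅
  n21('adbba'): parent n20 fail=6; on 'a' 6 → fail=7;  out {6}∪{1}={1,6}
  n10('bbabcd'): parent n9 fail=2; on 'd' 2→0 → fail=4;  out {3}∪∅={3}
  n15('aadbba'): parent n14 fail=20; on 'a' 20 → fail=21;  out {4}∪{1,6}={1,4,6}

Scan:
pos 0 'a': at 3  emit P1@[0:0]
pos 1 'a': at 11  emit P1@[1:1]
pos 2 'a': at 11 ·f  emit P1@[2:2]
pos 3 'd': at 12
pos 4 'b': at 13  emit P2@[3:4]
pos 5 'b': at 14
pos 6 'a': at 15  emit P1@[6:6],P4@[1:6],P6@[2:6]
pos 7 'a': at 11 ·f  emit P1@[7:7]
pos 8 'a': at 11 ·f  emit P1@[8:8]
pos 9 'd': at 12
pos 10 'b': at 13  emit P2@[9:10]
pos 11 'b': at 14
pos 12 'a': at 15  emit P1@[12:12],P4@[7:12],P6@[8:12]
pos 13 'a': at 11 ·f  emit P1@[13:13]
pos 14 'a': at 11 ·f  emit P1@[14:14]
pos 15 'd': at 12
pos 16 'b': at 13  emit P2@[15:16]
pos 17 'b': at 14
pos 18 'a': at 15  emit P1@[18:18],P4@[13:18],P6@[14:18]
pos 19 'a': at 11 ·f  emit P1@[19:19]
pos 20 'd': at 12
pos 21 'a': at 17 ·f  emit P1@[21:21]
pos 22 'b': at 18  emit P5@[19:22]
pos 23 'a': at 3 ·f  emit P1@[23:23]
pos 24 'a': at 11  emit P1@[24:24]
pos 25 'd': at 12
pos 26 'b': at 13  emit P2@[25:26]
pos 27 'b': at 14
pos 28 'a': at 15  emit P1@[28:28],P4@[23:28],P6@[24:28]
pos 29 'c': at 0 ·f
pos 30 'd': at 4
pos 31 'b': at 5  emit P2@[30:31]
pos 32 'd': at 4 ·f
pos 33 'd': at 4 ·f
pos 34 'b': at 5  emit P2@[33:34]
pos 35 'b': at 6 ·f
pos 36 'a': at 7  emit P1@[36:36]
pos 37 'b': at 8
pos 38 'c': at 9  emit P0@[37:38]
pos 39 'd': at 10  emit P3@[34:39]
pos 40 'b': at 5 ·f  emit P2@[39:40]
pos 41 'c': at 2 ·f  emit P0@[40:41]
pos 42 'c': at 0 ·f
pos 43 'a': at 3  emit P1@[43:43]
pos 44 'b': at 1 ·f
pos 45 'a': at 3 ·f  emit P1@[45:45]
pos 46 'd': at 16
pos 47 'd': at 4 ·f
pos 48 'd': at 4 ·f
pos 49 'd': at 4 ·f
pos 50 'b': at 5  emit P2@[49:50]
pos 51 'a': at 3 ·f  emit P1@[51:51]
pos 52 'a': at 11  emit P1@[52:52]
pos 53 'd': at 12
pos 54 'b': at 13  emit P2@[53:54]
pos 55 'b': at 14
pos 56 'a': at 15  emit P1@[56:56],P4@[51:56],P6@[52:56]
pos 57 'a': at 11 ·f  emit P1@[57:57]
pos 58 'a': at 11 ·f  emit P1@[58:58]
pos 59 'd': at 12
pos 60 'b': at 13  emit P2@[59:60]
pos 61 'b': at 14
pos 62 'a': at 15  emit P1@[62:62],P4@[57:62],P6@[58:62]
pos 63 'a': at 11 ·f  emit P1@[63:63]
pos 64 'd': at 12
pos 65 'a': at 17 ·f  emit P1@[65:65]
pos 66 'd': at 16 ·f
pos 67 'b': at 19  emit P2@[66:67]
pos 68 'b': at 20
pos 69 'a': at 21  emit P1@[69:69],P6@[65:69]
pos 70 'b': at 8 ·f
pos 71 'c': at 9  emit P0@[70:71]
pos 72 'd': at 10  emit P3@[67:72]
pos 73 'd': at 4 ·f
pos 74 'a': at 3 ·f  emit P1@[74:74]

All matches (sorted): [[0,1],[1,1],[2,1],[4,2],[6,1],[6,4],[6,6],[7,1],[8,1],[10,2],[12,1],[12,4],[12,6],[13,1],[14,1],[16,2],[18,1],[18,4],[18,6],[19,1],[21,1],[22,5],[23,1],[24,1],[26,2],[28,1],[28,4],[28,6],[31,2],[34,2],[36,1],[38,0],[39,3],[40,2],[41,0],[43,1],[45,1],[50,2],[51,1],[52,1],[54,2],[56,1],[56,4],[56,6],[57,1],[58,1],[60,2],[62,1],[62,4],[62,6],[63,1],[65,1],[67,2],[69,1],[69,6],[71,0],[72,3],[74,1]]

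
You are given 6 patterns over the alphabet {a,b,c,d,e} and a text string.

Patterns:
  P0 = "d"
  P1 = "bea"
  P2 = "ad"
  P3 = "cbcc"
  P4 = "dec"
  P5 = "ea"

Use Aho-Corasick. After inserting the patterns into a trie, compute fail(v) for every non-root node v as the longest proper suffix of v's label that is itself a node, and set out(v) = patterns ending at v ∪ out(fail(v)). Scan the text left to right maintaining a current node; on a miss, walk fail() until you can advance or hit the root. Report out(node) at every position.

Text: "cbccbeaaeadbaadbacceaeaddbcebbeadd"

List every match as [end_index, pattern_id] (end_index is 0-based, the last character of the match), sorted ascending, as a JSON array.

Build:
Trie (insert patterns):
  0='ε' goto a→5 b→2 c→7 d→1 e→13
  1='d' goto e→11  [P0 ends]
  2='b' goto e→3
  3='be' goto a→4
  4='bea' goto ·  [P1 ends]
  5='a' goto d→6
  6='ad' goto ·  [P2 ends]
  7='c' goto b→8
  8='cb' goto c→9
  9='cbc' goto c→10
  10='cbcc' goto ·  [P3 ends]
  11='de' goto c→12
  12='dec' goto ·  [P4 ends]
  13='e' goto a→14
  14='ea' goto ·  [P5 ends]

Failure links (BFS by depth):
  n1('d'): parent n0 fail=0; on 'd' 0 → fail=0;  out {0}∪∅={0}
  n2('b'): parent n0 fail=0; on 'b' 0 → fail=0;  out ∅∪∅=∅
  n5('a'): parent n0 fail=0; on 'a' 0 → fail=0;  out ∅∪∅=∅
  n7('c'): parent n0 fail=0; on 'c' 0 → fail=0;  out ∅∪∅=∅
  n13('e'): parent n0 fail=0; on 'e' 0 → fail=0;  out ∅∪∅=∅
  n3('be'): parent n2 fail=0; on 'e' 0 → fail=13;  out ∅∪∅=∅
  n6('ad'): parent n5 fail=0; on 'd' 0 → fail=1;  out {2}∪{0}={0,2}
  n8('cb'): parent n7 fail=0; on 'b' 0 → fail=2;  out ∅∪∅=∅
  n11('de'): parent n1 fail=0; on 'e' 0 → fail=13;  out ∅∪∅=∅
  n14('ea'): parent n13 fail=0; on 'a' 0 → fail=5;  out {5}∪∅={5}
  n4('bea'): parent n3 fail=13; on 'a' 13 → fail=14;  out {1}∪{5}={1,5}
  n9('cbc'): parent n8 fail=2; on 'c' 2→0 → fail=7;  out ∅∪∅=∅
  n12('dec'): parent n11 fail=13; on 'c' 13→0 → fail=7;  out {4}∪∅={4}
  n10('cbcc'): parent n9 fail=7; on 'c' 7→0 → fail=7;  out {3}∪∅={3}

Run:
i=0 'c': node 0→7
i=1 'b': node 7→8
i=2 'c': node 8→9
i=3 'c': node 9→10  emit P3@[0:3]
i=4 'b': node 10→8 (fail-walked)
i=5 'e': node 8→3 (fail-walked)
i=6 'a': node 3→4  emit P1@[4:6],P5@[5:6]
i=7 'a': node 4→5 (fail-walked)
i=8 'e': node 5→13 (fail-walked)
i=9 'a': node 13→14  emit P5@[8:9]
i=10 'd': node 14→6 (fail-walked)  emit P0@[10:10],P2@[9:10]
i=11 'b': node 6→2 (fail-walked)
i=12 'a': node 2→5 (fail-walked)
i=13 'a': node 5→5 (fail-walked)
i=14 'd': node 5→6  emit P0@[14:14],P2@[13:14]
i=15 'b': node 6→2 (fail-walked)
i=16 'a': node 2→5 (fail-walked)
i=17 'c': node 5→7 (fail-walked)
i=18 'c': node 7→7 (fail-walked)
i=19 'e': node 7→13 (fail-walked)
i=20 'a': node 13→14  emit P5@[19:20]
i=21 'e': node 14→13 (fail-walked)
i=22 'a': node 13→14  emit P5@[21:22]
i=23 'd': node 14→6 (fail-walked)  emit P0@[23:23],P2@[22:23]
i=24 'd': node 6→1 (fail-walked)  emit P0@[24:24]
i=25 'b': node 1→2 (fail-walked)
i=26 'c': node 2→7 (fail-walked)
i=27 'e': node 7→13 (fail-walked)
i=28 'b': node 13→2 (fail-walked)
i=29 'b': node 2→2 (fail-walked)
i=30 'e': node 2→3
i=31 'a': node 3→4  emit P1@[29:31],P5@[30:31]
i=32 'd': node 4→6 (fail-walked)  emit P0@[32:32],P2@[31:32]
i=33 'd': node 6→1 (fail-walked)  emit P0@[33:33]

Matches: [[3,3],[6,1],[6,5],[9,5],[10,0],[10,2],[14,0],[14,2],[20,5],[22,5],[23,0],[23,2],[24,0],[31,1],[31,5],[32,0],[32,2],[33,0]]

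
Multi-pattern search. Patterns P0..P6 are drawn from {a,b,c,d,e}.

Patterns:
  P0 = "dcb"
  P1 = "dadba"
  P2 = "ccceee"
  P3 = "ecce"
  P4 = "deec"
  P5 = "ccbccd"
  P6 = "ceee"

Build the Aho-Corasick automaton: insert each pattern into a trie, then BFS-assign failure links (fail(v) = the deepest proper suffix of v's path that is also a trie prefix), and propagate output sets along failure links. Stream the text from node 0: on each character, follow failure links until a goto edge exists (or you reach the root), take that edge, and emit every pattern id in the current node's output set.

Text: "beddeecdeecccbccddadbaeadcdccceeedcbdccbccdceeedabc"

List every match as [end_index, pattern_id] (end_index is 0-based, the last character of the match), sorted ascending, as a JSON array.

Build:
Trie (insert patterns):
  n0 'ε': c→8 d→1 e→14
  n1 'd': a→4 c→2 e→18
  n2 'dc': b→3
  n3 'dcb': ·  [P0 ends]
  n4 'da': d→5
  n5 'dad': b→6
  n6 'dadb': a→7
  n7 'dadba': ·  [P1 ends]
  n8 'c': c→9 e→25
  n9 'cc': b→21 c→10
  n10 'ccc': e→11
  n11 'ccce': e→12
  n12 'cccee': e→13
  n13 'ccceee': ·  [P2 ends]
  n14 'e': c→15
  n15 'ec': c→16
  n16 'ecc': e→17
  n17 'ecce': ·  [P3 ends]
  n18 'de': e→19
  n19 'dee': c→20
  n20 'deec': ·  [P4 ends]
  n21 'ccb': c→22
  n22 'ccbc': c→23
  n23 'ccbcc': d→24
  n24 'ccbccd': ·  [P5 ends]
  n25 'ce': e→26
  n26 'cee': e→27
  n27 'ceee': ·  [P6 ends]

BFS fail/out derivation:
  fail(1) 'd': from fail(0)=0 chase 'd': 0 ⇒ 0;  out=∅∪out(0)=∅
  fail(8) 'c': from fail(0)=0 chase 'c': 0 ⇒ 0;  out=∅∪out(0)=∅
  fail(14) 'e': from fail(0)=0 chase 'e': 0 ⇒ 0;  out=∅∪out(0)=∅
  fail(2) 'dc': from fail(1)=0 chase 'c': 0 ⇒ 8;  out=∅∪out(8)=∅
  fail(4) 'da': from fail(1)=0 chase 'a': 0 ⇒ 0;  out=∅∪out(0)=∅
  fail(9) 'cc': from fail(8)=0 chase 'c': 0 ⇒ 8;  out=∅∪out(8)=∅
  fail(15) 'ec': from fail(14)=0 chase 'c': 0 ⇒ 8;  out=∅∪out(8)=∅
  fail(18) 'de': from fail(1)=0 chase 'e': 0 ⇒ 14;  out=∅∪out(14)=∅
  fail(25) 'ce': from fail(8)=0 chase 'e': 0 ⇒ 14;  out=∅∪out(14)=∅
  fail(3) 'dcb': from fail(2)=8 chase 'b': 8→0 ⇒ 0;  out={0}∪out(0)={0}
  fail(5) 'dad': from fail(4)=0 chase 'd': 0 ⇒ 1;  out=∅∪out(1)=∅
  fail(10) 'ccc': from fail(9)=8 chase 'c': 8 ⇒ 9;  out=∅∪out(9)=∅
  fail(16) 'ecc': from fail(15)=8 chase 'c': 8 ⇒ 9;  out=∅∪out(9)=∅
  fail(19) 'dee': from fail(18)=14 chase 'e': 14→0 ⇒ 14;  out=∅∪out(14)=∅
  fail(21) 'ccb': from fail(9)=8 chase 'b': 8→0 ⇒ 0;  out=∅∪out(0)=∅
  fail(26) 'cee': from fail(25)=14 chase 'e': 14→0 ⇒ 14;  out=∅∪out(14)=∅
  fail(6) 'dadb': from fail(5)=1 chase 'b': 1→0 ⇒ 0;  out=∅∪out(0)=∅
  fail(11) 'ccce': from fail(10)=9 chase 'e': 9→8 ⇒ 25;  out=∅∪out(25)=∅
  fail(17) 'ecce': from fail(16)=9 chase 'e': 9→8 ⇒ 25;  out={3}∪out(25)={3}
  fail(20) 'deec': from fail(19)=14 chase 'c': 14 ⇒ 15;  out={4}∪out(15)={4}
  fail(22) 'ccbc': from fail(21)=0 chase 'c': 0 ⇒ 8;  out=∅∪out(8)=∅
  fail(27) 'ceee': from fail(26)=14 chase 'e': 14→0 ⇒ 14;  out={6}∪out(14)={6}
  fail(7) 'dadba': from fail(6)=0 chase 'a': 0 ⇒ 0;  out={1}∪out(0)={1}
  fail(12) 'cccee': from fail(11)=25 chase 'e': 25 ⇒ 26;  out=∅∪out(26)=∅
  fail(23) 'ccbcc': from fail(22)=8 chase 'c': 8 ⇒ 9;  out=∅∪out(9)=∅
  fail(13) 'ccceee': from fail(12)=26 chase 'e': 26 ⇒ 27;  out={2}∪out(27)={2,6}
  fail(24) 'ccbccd': from fail(23)=9 chase 'd': 9→8→0 ⇒ 1;  out={5}∪out(1)={5}

Run:
[0] read 'b'  n0⇒n0
[1] read 'e'  n0⇒n14
[2] read 'd'  n14⇒n1 ·f
[3] read 'd'  n1⇒n1 ·f
[4] read 'e'  n1⇒n18
[5] read 'e'  n18⇒n19
[6] read 'c'  n19⇒n20  emit P4@[3:6]
[7] read 'd'  n20⇒n1 ·f
[8] read 'e'  n1⇒n18
[9] read 'e'  n18⇒n19
[10] read 'c'  n19⇒n20  emit P4@[7:10]
[11] read 'c'  n20⇒n16 ·f
[12] read 'c'  n16⇒n10 ·f
[13] read 'b'  n10⇒n21 ·f
[14] read 'c'  n21⇒n22
[15] read 'c'  n22⇒n23
[16] read 'd'  n23⇒n24  emit P5@[11:16]
[17] read 'd'  n24⇒n1 ·f
[18] read 'a'  n1⇒n4
[19] read 'd'  n4⇒n5
[20] read 'b'  n5⇒n6
[21] read 'a'  n6⇒n7  emit P1@[17:21]
[22] read 'e'  n7⇒n14 ·f
[23] read 'a'  n14⇒n0 ·f
[24] read 'd'  n0⇒n1
[25] read 'c'  n1⇒n2
[26] read 'd'  n2⇒n1 ·f
[27] read 'c'  n1⇒n2
[28] read 'c'  n2⇒n9 ·f
[29] read 'c'  n9⇒n10
[30] read 'e'  n10⇒n11
[31] read 'e'  n11⇒n12
[32] read 'e'  n12⇒n13  emit P2@[27:32],P6@[29:32]
[33] read 'd'  n13⇒n1 ·f
[34] read 'c'  n1⇒n2
[35] read 'b'  n2⇒n3  emit P0@[33:35]
[36] read 'd'  n3⇒n1 ·f
[37] read 'c'  n1⇒n2
[38] read 'c'  n2⇒n9 ·f
[39] read 'b'  n9⇒n21
[40] read 'c'  n21⇒n22
[41] read 'c'  n22⇒n23
[42] read 'd'  n23⇒n24  emit P5@[37:42]
[43] read 'c'  n24⇒n2 ·f
[44] read 'e'  n2⇒n25 ·f
[45] read 'e'  n25⇒n26
[46] read 'e'  n26⇒n27  emit P6@[43:46]
[47] read 'd'  n27⇒n1 ·f
[48] read 'a'  n1⇒n4
[49] read 'b'  n4⇒n0 ·f
[50] read 'c'  n0⇒n8

All matches (sorted): [[6,4],[10,4],[16,5],[21,1],[32,2],[32,6],[35,0],[42,5],[46,6]]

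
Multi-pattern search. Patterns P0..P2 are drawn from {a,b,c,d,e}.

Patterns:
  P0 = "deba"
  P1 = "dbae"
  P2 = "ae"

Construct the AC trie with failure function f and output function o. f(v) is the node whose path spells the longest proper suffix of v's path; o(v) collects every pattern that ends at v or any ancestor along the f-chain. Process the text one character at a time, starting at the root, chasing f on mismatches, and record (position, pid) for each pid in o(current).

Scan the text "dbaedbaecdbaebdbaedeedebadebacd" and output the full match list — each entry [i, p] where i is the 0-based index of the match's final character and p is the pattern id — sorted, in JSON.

Construct AC machine:
Trie nodes:
  0='ε' goto a→8 d→1
  1='d' goto b→5 e→2
  2='de' goto b→3
  3='deb' goto a→4
  4='deba' goto ·  ←P0
  5='db' goto a→6
  6='dba' goto e→7
  7='dbae' goto ·  ←P1
  8='a' goto e→9
  9='ae' goto ·  ←P2

Failure links (BFS by depth):
  fail(1) 'd': from fail(0)=0 chase 'd': 0 ⇒ 0;  out=∅∪out(0)=∅
  fail(8) 'a': from fail(0)=0 chase 'a': 0 ⇒ 0;  out=∅∪out(0)=∅
  fail(2) 'de': from fail(1)=0 chase 'e': 0 ⇒ 0;  out=∅∪out(0)=∅
  fail(5) 'db': from fail(1)=0 chase 'b': 0 ⇒ 0;  out=∅∪out(0)=∅
  fail(9) 'ae': from fail(8)=0 chase 'e': 0 ⇒ 0;  out={2}∪out(0)={2}
  fail(3) 'deb': from fail(2)=0 chase 'b': 0 ⇒ 0;  out=∅∪out(0)=∅
  fail(6) 'dba': from fail(5)=0 chase 'a': 0 ⇒ 8;  out=∅∪out(8)=∅
  fail(4) 'deba': from fail(3)=0 chase 'a': 0 ⇒ 8;  out={0}∪out(8)={0}
  fail(7) 'dbae': from fail(6)=8 chase 'e': 8 ⇒ 9;  out={1}∪out(9)={1,2}

Text stream:
[0] read 'd'  n0⇒n1
[1] read 'b'  n1⇒n5
[2] read 'a'  n5⇒n6
[3] read 'e'  n6⇒n7  → match P1@[0:3],P2@[2:3]
[4] read 'd'  n7⇒n1 ·f
[5] read 'b'  n1⇒n5
[6] read 'a'  n5⇒n6
[7] read 'e'  n6⇒n7  → match P1@[4:7],P2@[6:7]
[8] read 'c'  n7⇒n0 ·f
[9] read 'd'  n0⇒n1
[10] read 'b'  n1⇒n5
[11] read 'a'  n5⇒n6
[12] read 'e'  n6⇒n7  → match P1@[9:12],P2@[11:12]
[13] read 'b'  n7⇒n0 ·f
[14] read 'd'  n0⇒n1
[15] read 'b'  n1⇒n5
[16] read 'a'  n5⇒n6
[17] read 'e'  n6⇒n7  → match P1@[14:17],P2@[16:17]
[18] read 'd'  n7⇒n1 ·f
[19] read 'e'  n1⇒n2
[20] read 'e'  n2⇒n0 ·f
[21] read 'd'  n0⇒n1
[22] read 'e'  n1⇒n2
[23] read 'b'  n2⇒n3
[24] read 'a'  n3⇒n4  → match P0@[21:24]
[25] read 'd'  n4⇒n1 ·f
[26] read 'e'  n1⇒n2
[27] read 'b'  n2⇒n3
[28] read 'a'  n3⇒n4  → match P0@[25:28]
[29] read 'c'  n4⇒n0 ·f
[30] read 'd'  n0⇒n1

Result: [[3,1],[3,2],[7,1],[7,2],[12,1],[12,2],[17,1],[17,2],[24,0],[28,0]]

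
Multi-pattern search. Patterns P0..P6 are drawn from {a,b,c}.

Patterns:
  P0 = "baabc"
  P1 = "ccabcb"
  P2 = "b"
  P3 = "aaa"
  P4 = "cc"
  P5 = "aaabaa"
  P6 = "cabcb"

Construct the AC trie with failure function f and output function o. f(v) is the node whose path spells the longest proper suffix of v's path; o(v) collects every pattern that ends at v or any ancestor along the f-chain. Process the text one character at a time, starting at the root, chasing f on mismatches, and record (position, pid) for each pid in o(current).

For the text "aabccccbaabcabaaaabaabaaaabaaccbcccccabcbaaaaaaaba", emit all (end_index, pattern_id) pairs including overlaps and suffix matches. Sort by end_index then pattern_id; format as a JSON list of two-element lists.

Build:
Trie (insert patterns):
  n0 'ε': a→12 b→1 c→6
  n1 'b': a→2  [P2 ends]
  n2 'ba': a→3
  n3 'baa': b→4
  n4 'baab': c→5
  n5 'baabc': ·  [P0 ends]
  n6 'c': a→18 c→7
  n7 'cc': a→8  [P4 ends]
  n8 'cca': b→9
  n9 'ccab': c→10
  n10 'ccabc': b→11
  n11 'ccabcb': ·  [P1 ends]
  n12 'a': a→13
  n13 'aa': a→14
  n14 'aaa': b→15  [P3 ends]
  n15 'aaab': a→16
  n16 'aaaba': a→17
  n17 'aaabaa': ·  [P5 ends]
  n18 'ca': b→19
  n19 'cab': c→20
  n20 'cabc': b→21
  n21 'cabcb': ·  [P6 ends]

Failure links (BFS by depth):
  fail(1) 'b': from fail(0)=0 chase 'b': 0 ⇒ 0;  out={2}∪out(0)={2}
  fail(6) 'c': from fail(0)=0 chase 'c': 0 ⇒ 0;  out=∅∪out(0)=∅
  fail(12) 'a': from fail(0)=0 chase 'a': 0 ⇒ 0;  out=∅∪out(0)=∅
  fail(2) 'ba': from fail(1)=0 chase 'a': 0 ⇒ 12;  out=∅∪out(12)=∅
  fail(7) 'cc': from fail(6)=0 chase 'c': 0 ⇒ 6;  out={4}∪out(6)={4}
  fail(13) 'aa': from fail(12)=0 chase 'a': 0 ⇒ 12;  out=∅∪out(12)=∅
  fail(18) 'ca': from fail(6)=0 chase 'a': 0 ⇒ 12;  out=∅∪out(12)=∅
  fail(3) 'baa': from fail(2)=12 chase 'a': 12 ⇒ 13;  out=∅∪out(13)=∅
  fail(8) 'cca': from fail(7)=6 chase 'a': 6 ⇒ 18;  out=∅∪out(18)=∅
  fail(14) 'aaa': from fail(13)=12 chase 'a': 12 ⇒ 13;  out={3}∪out(13)={3}
  fail(19) 'cab': from fail(18)=12 chase 'b': 12→0 ⇒ 1;  out=∅∪out(1)={2}
  fail(4) 'baab': from fail(3)=13 chase 'b': 13→12→0 ⇒ 1;  out=∅∪out(1)={2}
  fail(9) 'ccab': from fail(8)=18 chase 'b': 18 ⇒ 19;  out=∅∪out(19)={2}
  fail(15) 'aaab': from fail(14)=13 chase 'b': 13→12→0 ⇒ 1;  out=∅∪out(1)={2}
  fail(20) 'cabc': from fail(19)=1 chase 'c': 1→0 ⇒ 6;  out=∅∪out(6)=∅
  fail(5) 'baabc': from fail(4)=1 chase 'c': 1→0 ⇒ 6;  out={0}∪out(6)={0}
  fail(10) 'ccabc': from fail(9)=19 chase 'c': 19 ⇒ 20;  out=∅∪out(20)=∅
  fail(16) 'aaaba': from fail(15)=1 chase 'a': 1 ⇒ 2;  out=∅∪out(2)=∅
  fail(21) 'cabcb': from fail(20)=6 chase 'b': 6→0 ⇒ 1;  out={6}∪out(1)={2,6}
  fail(11) 'ccabcb': from fail(10)=20 chase 'b': 20 ⇒ 21;  out={1}∪out(21)={1,2,6}
  fail(17) 'aaabaa': from fail(16)=2 chase 'a': 2 ⇒ 3;  out={5}∪out(3)={5}

Text stream:
pos 0 'a': at 12
pos 1 'a': at 13
pos 2 'b': at 1 ·f  emit P2@[2:2]
pos 3 'c': at 6 ·f
pos 4 'c': at 7  emit P4@[3:4]
pos 5 'c': at 7 ·f  emit P4@[4:5]
pos 6 'c': at 7 ·f  emit P4@[5:6]
pos 7 'b': at 1 ·f  emit P2@[7:7]
pos 8 'a': at 2
pos 9 'a': at 3
pos 10 'b': at 4  emit P2@[10:10]
pos 11 'c': at 5  emit P0@[7:11]
pos 12 'a': at 18 ·f
pos 13 'b': at 19  emit P2@[13:13]
pos 14 'a': at 2 ·f
pos 15 'a': at 3
pos 16 'a': at 14 ·f  emit P3@[14:16]
pos 17 'a': at 14 ·f  emit P3@[15:17]
pos 18 'b': at 15  emit P2@[18:18]
pos 19 'a': at 16
pos 20 'a': at 17  emit P5@[15:20]
pos 21 'b': at 4 ·f  emit P2@[21:21]
pos 22 'a': at 2 ·f
pos 23 'a': at 3
pos 24 'a': at 14 ·f  emit P3@[22:24]
pos 25 'a': at 14 ·f  emit P3@[23:25]
pos 26 'b': at 15  emit P2@[26:26]
pos 27 'a': at 16
pos 28 'a': at 17  emit P5@[23:28]
pos 29 'c': at 6 ·f
pos 30 'c': at 7  emit P4@[29:30]
pos 31 'b': at 1 ·f  emit P2@[31:31]
pos 32 'c': at 6 ·f
pos 33 'c': at 7  emit P4@[32:33]
pos 34 'c': at 7 ·f  emit P4@[33:34]
pos 35 'c': at 7 ·f  emit P4@[34:35]
pos 36 'c': at 7 ·f  emit P4@[35:36]
pos 37 'a': at 8
pos 38 'b': at 9  emit P2@[38:38]
pos 39 'c': at 10
pos 40 'b': at 11  emit P1@[35:40],P2@[40:40],P6@[36:40]
pos 41 'a': at 2 ·f
pos 42 'a': at 3
pos 43 'a': at 14 ·f  emit P3@[41:43]
pos 44 'a': at 14 ·f  emit P3@[42:44]
pos 45 'a': at 14 ·f  emit P3@[43:45]
pos 46 'a': at 14 ·f  emit P3@[44:46]
pos 47 'a': at 14 ·f  emit P3@[45:47]
pos 48 'b': at 15  emit P2@[48:48]
pos 49 'a': at 16

All matches (sorted): [[2,2],[4,4],[5,4],[6,4],[7,2],[10,2],[11,0],[13,2],[16,3],[17,3],[18,2],[20,5],[21,2],[24,3],[25,3],[26,2],[28,5],[30,4],[31,2],[33,4],[34,4],[35,4],[36,4],[38,2],[40,1],[40,2],[40,6],[43,3],[44,3],[45,3],[46,3],[47,3],[48,2]]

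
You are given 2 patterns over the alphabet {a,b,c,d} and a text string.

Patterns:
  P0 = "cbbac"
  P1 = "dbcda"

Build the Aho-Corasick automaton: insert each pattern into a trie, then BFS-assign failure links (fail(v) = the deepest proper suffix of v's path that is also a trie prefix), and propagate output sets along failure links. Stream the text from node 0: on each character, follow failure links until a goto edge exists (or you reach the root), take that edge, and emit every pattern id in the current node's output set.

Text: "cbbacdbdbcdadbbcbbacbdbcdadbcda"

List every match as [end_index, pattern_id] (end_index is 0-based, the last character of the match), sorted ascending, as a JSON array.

Build automaton:
Trie nodes:
  0='ε' goto c→1 d→6
  1='c' goto b→2
  2='cb' goto b→3
  3='cbb' goto a→4
  4='cbba' goto c→5
  5='cbbac' goto ·  [P0 ends]
  6='d' goto b→7
  7='db' goto c→8
  8='dbc' goto d→9
  9='dbcd' goto a→10
  10='dbcda' goto ·  [P1 ends]

Failure links (BFS by depth):
  fail(1) 'c': from fail(0)=0 chase 'c': 0 ⇒ 0;  out=∅∪out(0)=∅
  fail(6) 'd': from fail(0)=0 chase 'd': 0 ⇒ 0;  out=∅∪out(0)=∅
  fail(2) 'cb': from fail(1)=0 chase 'b': 0 ⇒ 0;  out=∅∪out(0)=∅
  fail(7) 'db': from fail(6)=0 chase 'b': 0 ⇒ 0;  out=∅∪out(0)=∅
  fail(3) 'cbb': from fail(2)=0 chase 'b': 0 ⇒ 0;  out=∅∪out(0)=∅
  fail(8) 'dbc': from fail(7)=0 chase 'c': 0 ⇒ 1;  out=∅∪out(1)=∅
  fail(4) 'cbba': from fail(3)=0 chase 'a': 0 ⇒ 0;  out=∅∪out(0)=∅
  fail(9) 'dbcd': from fail(8)=1 chase 'd': 1→0 ⇒ 6;  out=∅∪out(6)=∅
  fail(5) 'cbbac': from fail(4)=0 chase 'c': 0 ⇒ 1;  out={0}∪out(1)={0}
  fail(10) 'dbcda': from fail(9)=6 chase 'a': 6→0 ⇒ 0;  out={1}∪out(0)={1}

Run:
pos 0 'c': at 1
pos 1 'b': at 2
pos 2 'b': at 3
pos 3 'a': at 4
pos 4 'c': at 5  ** P0@[0:4]
pos 5 'd': at 6 (fail-walked)
pos 6 'b': at 7
pos 7 'd': at 6 (fail-walked)
pos 8 'b': at 7
pos 9 'c': at 8
pos 10 'd': at 9
pos 11 'a': at 10  ** P1@[7:11]
pos 12 'd': at 6 (fail-walked)
pos 13 'b': at 7
pos 14 'b': at 0 (fail-walked)
pos 15 'c': at 1
pos 16 'b': at 2
pos 17 'b': at 3
pos 18 'a': at 4
pos 19 'c': at 5  ** P0@[15:19]
pos 20 'b': at 2 (fail-walked)
pos 21 'd': at 6 (fail-walked)
pos 22 'b': at 7
pos 23 'c': at 8
pos 24 'd': at 9
pos 25 'a': at 10  ** P1@[21:25]
pos 26 'd': at 6 (fail-walked)
pos 27 'b': at 7
pos 28 'c': at 8
pos 29 'd': at 9
pos 30 'a': at 10  ** P1@[26:30]

All matches (sorted): [[4,0],[11,1],[19,0],[25,1],[30,1]]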